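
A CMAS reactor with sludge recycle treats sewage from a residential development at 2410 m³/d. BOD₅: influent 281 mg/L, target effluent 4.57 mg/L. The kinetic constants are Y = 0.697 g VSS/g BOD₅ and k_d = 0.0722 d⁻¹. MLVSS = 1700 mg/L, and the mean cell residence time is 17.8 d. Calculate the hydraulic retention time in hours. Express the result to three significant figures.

Rearranging the biomass balance for a CMAS with decay, V = Y·Q·ΔS·θ_c / [X·(1+k_d θ_c)] = 0.697 × 2410 × (281 − 4.57) × 17.8 / [1700 × (1 + 0.0722 × 17.8)] = 8.27×10^6 / 3885 = 2128 m³.
τ = V/Q = 2128/2410 = 0.8828 d, or 21.19 h.

τ ≈ 21.2 h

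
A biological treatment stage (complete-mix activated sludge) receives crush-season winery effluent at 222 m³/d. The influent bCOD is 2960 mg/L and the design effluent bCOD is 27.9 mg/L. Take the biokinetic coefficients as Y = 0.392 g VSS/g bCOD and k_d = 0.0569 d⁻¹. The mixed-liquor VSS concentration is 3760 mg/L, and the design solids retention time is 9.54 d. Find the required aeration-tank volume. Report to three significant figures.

From the SRT design equation V = Y Q (S₀−S) θ_c / [X (1 + k_d θ_c)] = 0.392 × 222 × (2960 − 27.9) × 9.54 / [3760 × (1 + 0.0569 × 9.54)] = 2.43×10^6 / 5801 = 419.6 m³.

V ≈ 420 m³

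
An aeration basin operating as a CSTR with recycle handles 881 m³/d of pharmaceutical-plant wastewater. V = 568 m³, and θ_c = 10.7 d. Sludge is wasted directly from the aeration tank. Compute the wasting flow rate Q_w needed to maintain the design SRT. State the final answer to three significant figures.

Q_w ≈ 53.1 m³/d

For wasting at MLVSS concentration, Q_w = V/θ_c = 568.0/10.7 = 53.08 m³/d.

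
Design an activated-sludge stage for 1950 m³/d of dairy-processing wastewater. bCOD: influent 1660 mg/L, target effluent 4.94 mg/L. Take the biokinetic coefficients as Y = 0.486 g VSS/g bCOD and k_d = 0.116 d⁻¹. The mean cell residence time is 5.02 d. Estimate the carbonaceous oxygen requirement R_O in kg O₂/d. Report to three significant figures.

Correct the yield for decay: Y_obs = Y/(1 + k_d θ_c) = 0.486 / (1 + 0.116 × 5.02) = 0.486 / 1.582 = 0.3071.
Mass of bCOD removed per day: Q(S₀ − S) = 1950 × 1655 g/m³ = 3227 kg/d.
P_X = Y_obs·Q·(S₀ − S) = 0.3071 × 3227 = 991.3 kg VSS/d.
Carbonaceous O₂ demand = substrate oxidised − cell-mass equivalent = 3227 − 1.42 × 991.3 = 1820 kg O₂/d.

R_O ≈ 1820 kg O₂/d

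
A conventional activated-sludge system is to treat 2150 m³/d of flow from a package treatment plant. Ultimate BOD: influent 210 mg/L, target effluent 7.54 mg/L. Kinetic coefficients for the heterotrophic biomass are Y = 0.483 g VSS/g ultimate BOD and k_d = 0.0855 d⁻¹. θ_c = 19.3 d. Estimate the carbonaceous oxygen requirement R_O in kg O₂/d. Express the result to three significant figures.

R_O ≈ 323 kg O₂/d

Observed yield with endogenous decay: Y_obs = Y / (1 + k_d·θ_c) = 0.483 / (1 + 0.0855 × 19.3) = 0.483 / 2.650 = 0.1823 g VSS/g ultimate BOD.
Q·(S₀ − S) = 2150 × (210 − 7.54) × 10⁻³ = 435.3 kg/d removed.
Net sludge production P_X = 0.1823 × 435.3 = 79.33 kg VSS/d.
R_O = Q·ΔS − 1.42 P_X = 435.3 − 112.7 = 322.6 kg O₂/d.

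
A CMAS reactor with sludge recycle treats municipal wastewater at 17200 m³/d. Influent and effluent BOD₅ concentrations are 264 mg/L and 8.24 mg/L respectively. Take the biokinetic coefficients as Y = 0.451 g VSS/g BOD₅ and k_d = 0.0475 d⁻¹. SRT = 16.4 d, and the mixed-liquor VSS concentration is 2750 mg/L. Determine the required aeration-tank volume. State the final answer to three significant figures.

Rearranging the biomass balance for a CMAS with decay, V = Y·Q·ΔS·θ_c / [X·(1+k_d θ_c)] = 0.451 × 17200 × (264 − 8.24) × 16.4 / [2750 × (1 + 0.0475 × 16.4)] = 3.25×10^7 / 4892 = 6651 m³.

V ≈ 6650 m³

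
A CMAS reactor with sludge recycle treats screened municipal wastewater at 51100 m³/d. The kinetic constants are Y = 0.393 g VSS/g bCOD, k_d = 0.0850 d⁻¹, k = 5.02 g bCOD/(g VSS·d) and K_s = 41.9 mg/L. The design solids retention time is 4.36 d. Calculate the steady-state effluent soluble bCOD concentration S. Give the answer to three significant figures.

From the Monod/SRT balance for a CMAS, S = K_s·(1+k_d θ_c)/[θ_c·(Y k − k_d) − 1] = 41.9 × (1 + 0.0850 × 4.36) / [4.36 × (0.393 × 5.02 − 0.0850) − 1] = 57.43 / 7.231 = 7.942 mg/L.

S ≈ 7.94 mg/L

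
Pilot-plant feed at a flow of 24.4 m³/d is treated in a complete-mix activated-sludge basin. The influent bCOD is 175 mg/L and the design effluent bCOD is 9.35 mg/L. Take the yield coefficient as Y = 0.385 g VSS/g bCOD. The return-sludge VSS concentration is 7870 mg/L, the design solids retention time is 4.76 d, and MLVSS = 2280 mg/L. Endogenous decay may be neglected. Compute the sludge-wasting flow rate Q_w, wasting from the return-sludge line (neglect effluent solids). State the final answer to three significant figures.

Q_w ≈ 0.198 m³/d

V·X = Y·Q·ΔS·θ_c gives V = 0.385 × 24.4 × (175 − 9.35) × 4.76 / 2280 = 3.249 m³.
Wasting from the return line (neglecting effluent solids): Q_w = V·X / (θ_c·X_r) = 3.249 × 2280 / (4.76 × 7870) = 0.1977 m³/d.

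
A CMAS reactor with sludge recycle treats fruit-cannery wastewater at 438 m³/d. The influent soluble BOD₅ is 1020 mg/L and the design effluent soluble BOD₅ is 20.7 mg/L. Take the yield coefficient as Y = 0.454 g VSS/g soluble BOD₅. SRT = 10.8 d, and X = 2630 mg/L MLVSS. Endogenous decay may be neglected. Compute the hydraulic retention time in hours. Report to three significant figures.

Biomass mass balance (decay neglected): V·X = Y·Q·(S₀ − S)·θ_c, so V = 0.454 × 438 × (1020 − 20.7) × 10.8 / 2630 = 816.0 m³.
HRT = V/Q = 816.0 m³ / 438 m³·d⁻¹ = 1.863 d × 24 = 44.71 h.

τ ≈ 44.7 h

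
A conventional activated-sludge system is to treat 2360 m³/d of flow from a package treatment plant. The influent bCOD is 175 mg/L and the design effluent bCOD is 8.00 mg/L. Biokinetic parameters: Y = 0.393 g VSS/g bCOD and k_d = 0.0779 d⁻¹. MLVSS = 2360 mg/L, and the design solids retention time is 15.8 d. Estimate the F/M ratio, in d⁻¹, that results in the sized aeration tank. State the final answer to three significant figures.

Rearranging the biomass balance for a CMAS with decay, V = Y·Q·ΔS·θ_c / [X·(1+k_d θ_c)] = 0.393 × 2360 × (175 − 8.00) × 15.8 / [2360 × (1 + 0.0779 × 15.8)] = 2.45×10^6 / 5265 = 464.8 m³.
Food-to-microorganism ratio F/M = Q S₀ / (V X) = 2360 × 175 / (464.8 × 2360) = 0.3765 d⁻¹.

F/M ≈ 0.376 d⁻¹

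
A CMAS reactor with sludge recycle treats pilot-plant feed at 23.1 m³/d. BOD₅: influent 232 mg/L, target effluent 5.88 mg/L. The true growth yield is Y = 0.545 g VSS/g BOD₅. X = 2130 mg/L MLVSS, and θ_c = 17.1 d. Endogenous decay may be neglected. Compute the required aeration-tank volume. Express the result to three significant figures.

V ≈ 22.9 m³

V·X = Y·Q·ΔS·θ_c gives V = 0.545 × 23.1 × (232 − 5.88) × 17.1 / 2130 = 22.85 m³.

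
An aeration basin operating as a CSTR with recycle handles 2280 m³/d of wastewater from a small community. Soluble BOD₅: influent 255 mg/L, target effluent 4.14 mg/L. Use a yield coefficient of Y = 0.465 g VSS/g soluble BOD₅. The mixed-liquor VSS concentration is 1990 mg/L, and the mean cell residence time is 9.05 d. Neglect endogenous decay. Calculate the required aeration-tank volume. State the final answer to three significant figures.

V ≈ 1210 m³

With k_d = 0 the design equation reduces to V = Y Q (S₀−S) θ_c / X = 0.465 × 2280 × (255 − 4.14) × 9.05 / 1990 = 1210 m³.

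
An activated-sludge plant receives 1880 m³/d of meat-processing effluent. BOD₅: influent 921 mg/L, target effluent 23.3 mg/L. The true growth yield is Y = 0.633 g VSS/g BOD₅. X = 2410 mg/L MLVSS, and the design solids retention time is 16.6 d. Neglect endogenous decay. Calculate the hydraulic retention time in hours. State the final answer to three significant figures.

τ ≈ 93.9 h

With k_d = 0 the design equation reduces to V = Y Q (S₀−S) θ_c / X = 0.633 × 1880 × (921 − 23.3) × 16.6 / 2410 = 7358 m³.
HRT = V/Q = 7358 m³ / 1880 m³·d⁻¹ = 3.914 d × 24 = 93.94 h.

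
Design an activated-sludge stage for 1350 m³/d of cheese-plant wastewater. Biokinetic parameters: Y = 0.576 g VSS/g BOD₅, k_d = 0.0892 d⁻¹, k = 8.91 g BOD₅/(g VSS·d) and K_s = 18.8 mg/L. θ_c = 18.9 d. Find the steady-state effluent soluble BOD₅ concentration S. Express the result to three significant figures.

From the Monod/SRT balance for a CMAS, S = K_s·(1+k_d θ_c)/[θ_c·(Y k − k_d) − 1] = 18.8 × (1 + 0.0892 × 18.9) / [18.9 × (0.576 × 8.91 − 0.0892) − 1] = 50.49 / 94.31 = 0.5354 mg/L.

S ≈ 0.535 mg/L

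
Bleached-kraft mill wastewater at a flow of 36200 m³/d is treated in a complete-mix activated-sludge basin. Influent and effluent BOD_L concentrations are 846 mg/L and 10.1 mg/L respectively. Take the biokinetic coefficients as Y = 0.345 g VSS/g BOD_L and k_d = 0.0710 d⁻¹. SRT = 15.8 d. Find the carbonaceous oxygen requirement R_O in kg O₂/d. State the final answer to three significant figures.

R_O ≈ 23300 kg O₂/d

The observed yield is Y_obs = Y/(1 + k_d·θ_c) = 0.345 / (1 + 0.0710 × 15.8) = 0.345 / 2.122 = 0.1626 g VSS per g BOD_L removed.
Q·(S₀ − S) = 36200 × (846 − 10.1) × 10⁻³ = 30260 kg/d removed.
Net sludge production P_X = 0.1626 × 30260 = 4920 kg VSS/d.
R_O = Q·(S₀ − S) − 1.42·P_X = 30260 − 1.42 × 4920 = 23273 kg O₂/d.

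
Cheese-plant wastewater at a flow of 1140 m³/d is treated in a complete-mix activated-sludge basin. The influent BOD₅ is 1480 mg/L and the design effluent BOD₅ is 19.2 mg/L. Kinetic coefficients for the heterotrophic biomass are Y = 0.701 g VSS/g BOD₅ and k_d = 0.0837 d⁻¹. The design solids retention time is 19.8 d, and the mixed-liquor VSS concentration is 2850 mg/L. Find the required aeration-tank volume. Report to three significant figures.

V ≈ 3050 m³

From the SRT design equation V = Y Q (S₀−S) θ_c / [X (1 + k_d θ_c)] = 0.701 × 1140 × (1480 − 19.2) × 19.8 / [2850 × (1 + 0.0837 × 19.8)] = 2.31×10^7 / 7573 = 3052 m³.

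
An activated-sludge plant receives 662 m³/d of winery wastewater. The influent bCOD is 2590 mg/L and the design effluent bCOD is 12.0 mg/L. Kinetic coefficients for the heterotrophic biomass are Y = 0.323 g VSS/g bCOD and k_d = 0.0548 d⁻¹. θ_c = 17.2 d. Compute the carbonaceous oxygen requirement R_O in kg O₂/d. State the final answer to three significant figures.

R_O ≈ 1300 kg O₂/d

Observed yield with endogenous decay: Y_obs = Y / (1 + k_d·θ_c) = 0.323 / (1 + 0.0548 × 17.2) = 0.323 / 1.943 = 0.1663 g VSS/g bCOD.
Mass of bCOD removed per day: Q(S₀ − S) = 662 × 2578 g/m³ = 1707 kg/d.
Biomass synthesised: P_X = Y_obs × 1707 = 283.8 kg VSS/d.
R_O = Q·ΔS − 1.42 P_X = 1707 − 403.0 = 1304 kg O₂/d.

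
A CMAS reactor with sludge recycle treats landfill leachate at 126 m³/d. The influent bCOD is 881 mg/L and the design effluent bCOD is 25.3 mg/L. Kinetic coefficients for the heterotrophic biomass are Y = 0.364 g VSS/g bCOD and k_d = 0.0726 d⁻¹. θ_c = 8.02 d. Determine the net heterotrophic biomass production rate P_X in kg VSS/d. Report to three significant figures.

Observed yield with endogenous decay: Y_obs = Y / (1 + k_d·θ_c) = 0.364 / (1 + 0.0726 × 8.02) = 0.364 / 1.582 = 0.2301 g VSS/g bCOD.
Q·(S₀ − S) = 126 × (881 − 25.3) × 10⁻³ = 107.8 kg/d removed.
P_X = Y_obs · Q(S₀ − S) = 0.2301 × 107.8 = 24.80 kg VSS/d.

P_X ≈ 24.8 kg VSS/d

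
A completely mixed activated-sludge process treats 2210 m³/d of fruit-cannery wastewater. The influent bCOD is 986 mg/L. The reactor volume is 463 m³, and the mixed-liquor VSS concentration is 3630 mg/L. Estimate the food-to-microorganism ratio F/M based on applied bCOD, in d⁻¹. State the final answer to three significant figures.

F/M = Q·S₀ / (V·X) = 2210 × 986 / (463.0 × 3630) = 1.297 g bCOD·(g VSS·d)⁻¹.

F/M ≈ 1.30 d⁻¹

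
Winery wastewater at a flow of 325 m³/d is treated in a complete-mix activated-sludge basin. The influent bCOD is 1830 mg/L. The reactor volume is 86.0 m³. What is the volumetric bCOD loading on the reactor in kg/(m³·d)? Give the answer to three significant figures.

Volumetric loading L_v = Q·S₀ / V = 325 × 1830 g/m³ / 86.00 m³ = 6916 g/(m³·d) = 6.916 kg bCOD/(m³·d).

L_v ≈ 6.92 kg bCOD/(m³·d)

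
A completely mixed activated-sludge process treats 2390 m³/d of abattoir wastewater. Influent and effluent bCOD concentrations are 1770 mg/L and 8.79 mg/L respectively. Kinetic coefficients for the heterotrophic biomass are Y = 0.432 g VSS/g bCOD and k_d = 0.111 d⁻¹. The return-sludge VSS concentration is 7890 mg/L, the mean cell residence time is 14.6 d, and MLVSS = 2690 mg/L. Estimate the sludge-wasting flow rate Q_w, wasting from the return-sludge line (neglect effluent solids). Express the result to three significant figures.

Q_w ≈ 87.9 m³/d

Steady-state biomass mass balance: V·X·(1 + k_d·θ_c) = Y·Q·(S₀ − S)·θ_c, so V = 0.432 × 2390 × (1770 − 8.79) × 14.6 / [2690 × (1 + 0.111 × 14.6)] = 2.65×10^7 / 7049 = 3766 m³.
Q_w = (V·X)/(θ_c X_r) = 3766 × 2690 / (14.6 × 7890) = 87.95 m³/d.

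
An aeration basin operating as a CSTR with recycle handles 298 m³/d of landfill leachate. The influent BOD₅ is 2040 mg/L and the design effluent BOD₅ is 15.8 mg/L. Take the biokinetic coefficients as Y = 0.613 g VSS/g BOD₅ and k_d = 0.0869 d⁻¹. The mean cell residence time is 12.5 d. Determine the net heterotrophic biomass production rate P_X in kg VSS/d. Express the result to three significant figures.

Observed yield with endogenous decay: Y_obs = Y / (1 + k_d·θ_c) = 0.613 / (1 + 0.0869 × 12.5) = 0.613 / 2.086 = 0.2938 g VSS/g BOD₅.
Q·(S₀ − S) = 298 × (2040 − 15.8) × 10⁻³ = 603.2 kg/d removed.
So the net sludge growth is P_X = 0.2938 × 603.2 = 177.2 kg VSS/d.

P_X ≈ 177 kg VSS/d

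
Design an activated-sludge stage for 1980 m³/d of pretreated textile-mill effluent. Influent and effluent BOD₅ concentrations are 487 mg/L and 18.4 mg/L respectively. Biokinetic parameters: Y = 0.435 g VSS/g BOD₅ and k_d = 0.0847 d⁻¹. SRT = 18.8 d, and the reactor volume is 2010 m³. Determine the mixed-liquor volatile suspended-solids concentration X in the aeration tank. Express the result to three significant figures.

X ≈ 1460 mg/L

Solving the biomass balance for X: X = Y Q (S₀−S) θ_c / [V (1+k_d θ_c)] = 0.435 × 1980 × (487 − 18.4) × 18.8 / [2010 × (1 + 0.0847 × 18.8)] = 1456 mg/L.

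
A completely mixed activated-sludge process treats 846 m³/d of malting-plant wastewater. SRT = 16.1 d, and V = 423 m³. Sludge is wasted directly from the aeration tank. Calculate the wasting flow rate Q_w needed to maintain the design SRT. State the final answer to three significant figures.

For wasting at MLVSS concentration, Q_w = V/θ_c = 423.0/16.1 = 26.27 m³/d.

Q_w ≈ 26.3 m³/d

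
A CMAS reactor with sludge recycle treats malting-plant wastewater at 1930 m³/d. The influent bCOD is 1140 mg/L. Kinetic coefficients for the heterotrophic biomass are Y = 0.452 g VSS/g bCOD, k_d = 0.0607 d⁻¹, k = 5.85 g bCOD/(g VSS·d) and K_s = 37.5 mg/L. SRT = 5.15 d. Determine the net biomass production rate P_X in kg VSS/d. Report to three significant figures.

From the Monod/SRT balance for a CMAS, S = K_s·(1+k_d θ_c)/[θ_c·(Y k − k_d) − 1] = 37.5 × (1 + 0.0607 × 5.15) / [5.15 × (0.452 × 5.85 − 0.0607) − 1] = 49.22 / 12.31 = 4.000 mg/L.
Observed yield with endogenous decay: Y_obs = Y / (1 + k_d·θ_c) = 0.452 / (1 + 0.0607 × 5.15) = 0.452 / 1.313 = 0.3444 g VSS/g bCOD.
Q·(S₀ − S) = 1930 × (1140 − 4.00) × 10⁻³ = 2192 kg/d removed.
Net biomass production P_X = Y_obs × Q·(S₀ − S) = 0.3444 × 2192 = 755.0 kg VSS/d.

P_X ≈ 755 kg VSS/d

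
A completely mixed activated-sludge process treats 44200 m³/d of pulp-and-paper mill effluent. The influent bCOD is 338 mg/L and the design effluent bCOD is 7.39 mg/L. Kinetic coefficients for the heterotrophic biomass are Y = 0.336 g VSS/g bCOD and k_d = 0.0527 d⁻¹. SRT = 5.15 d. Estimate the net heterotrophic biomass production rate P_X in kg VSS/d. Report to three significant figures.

P_X ≈ 3860 kg VSS/d

Y_obs = Y / (1 + k_d θ_c) = 0.336 / (1 + 0.0527 × 5.15) = 0.336 / 1.271 = 0.2643.
Mass of bCOD removed per day: Q(S₀ − S) = 44200 × 330.6 g/m³ = 14613 kg/d.
Net biomass production P_X = Y_obs × Q·(S₀ − S) = 0.2643 × 14613 = 3862 kg VSS/d.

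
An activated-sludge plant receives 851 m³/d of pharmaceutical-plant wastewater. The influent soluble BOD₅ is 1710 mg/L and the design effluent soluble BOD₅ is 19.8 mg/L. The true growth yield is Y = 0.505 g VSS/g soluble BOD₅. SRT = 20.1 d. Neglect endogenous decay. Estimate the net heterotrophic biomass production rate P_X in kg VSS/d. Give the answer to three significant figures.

P_X ≈ 726 kg VSS/d

No decay correction is needed, so Y_obs = Y = 0.505.
ΔS = 1710 − 19.8 = 1690 mg/L, so the substrate removal rate is 851 × 1690/1000 = 1438 kg soluble BOD₅/d.
P_X = Y_obs · Q(S₀ − S) = 0.5050 × 1438 = 726.4 kg VSS/d.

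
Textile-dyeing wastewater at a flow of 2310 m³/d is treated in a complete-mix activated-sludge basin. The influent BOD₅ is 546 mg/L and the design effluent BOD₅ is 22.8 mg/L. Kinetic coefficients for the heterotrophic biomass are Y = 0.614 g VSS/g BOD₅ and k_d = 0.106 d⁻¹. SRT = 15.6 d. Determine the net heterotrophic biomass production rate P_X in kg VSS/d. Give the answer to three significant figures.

P_X ≈ 280 kg VSS/d

Correct the yield for decay: Y_obs = Y/(1 + k_d θ_c) = 0.614 / (1 + 0.106 × 15.6) = 0.614 / 2.654 = 0.2314.
Substrate removed = Q·(S₀ − S) = 2310 m³/d × (546 − 22.8) g/m³ = 1.21×10^6 g/d = 1209 kg/d.
P_X = Y_obs · Q(S₀ − S) = 0.2314 × 1209 = 279.6 kg VSS/d.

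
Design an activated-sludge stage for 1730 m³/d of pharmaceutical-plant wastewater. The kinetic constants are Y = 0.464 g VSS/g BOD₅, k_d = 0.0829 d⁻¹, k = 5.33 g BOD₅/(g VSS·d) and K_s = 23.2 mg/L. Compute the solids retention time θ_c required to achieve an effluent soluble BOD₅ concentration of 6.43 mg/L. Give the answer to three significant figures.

Specific growth rate at S = 6.43 mg/L: μ = YkS/(K_s+S) = 0.464·5.33·6.43/(23.2+6.43) = 0.5367 d⁻¹.
1/θ_c = 0.5367 − 0.0829 = 0.4538 d⁻¹, so θ_c = 2.204 d.

θ_c ≈ 2.20 d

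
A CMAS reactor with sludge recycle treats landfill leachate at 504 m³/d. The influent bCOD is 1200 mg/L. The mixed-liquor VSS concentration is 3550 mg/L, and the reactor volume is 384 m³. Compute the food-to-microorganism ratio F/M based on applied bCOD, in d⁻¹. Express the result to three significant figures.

Food-to-microorganism ratio F/M = Q S₀ / (V X) = 504 × 1200 / (384.0 × 3550) = 0.4437 d⁻¹.

F/M ≈ 0.444 d⁻¹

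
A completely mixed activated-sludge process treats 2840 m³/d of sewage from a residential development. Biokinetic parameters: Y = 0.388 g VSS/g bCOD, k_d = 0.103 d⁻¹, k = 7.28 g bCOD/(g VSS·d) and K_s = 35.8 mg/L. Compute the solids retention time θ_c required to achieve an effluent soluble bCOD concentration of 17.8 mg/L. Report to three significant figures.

θ_c ≈ 1.20 d

Specific growth rate at S = 17.8 mg/L: μ = YkS/(K_s+S) = 0.388·7.28·17.8/(35.8+17.8) = 0.9380 d⁻¹.
θ_c = 1/(μ − k_d) = 1/(0.9380 − 0.103) = 1/0.8350 = 1.198 d.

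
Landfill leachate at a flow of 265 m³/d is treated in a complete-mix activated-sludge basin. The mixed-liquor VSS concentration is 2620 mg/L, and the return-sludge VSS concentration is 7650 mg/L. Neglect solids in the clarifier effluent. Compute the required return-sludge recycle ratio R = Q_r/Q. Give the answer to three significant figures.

R ≈ 0.521

R = Q_r/Q = X/(X_r − X) = 2620 / (7650 − 2620) = 0.5209.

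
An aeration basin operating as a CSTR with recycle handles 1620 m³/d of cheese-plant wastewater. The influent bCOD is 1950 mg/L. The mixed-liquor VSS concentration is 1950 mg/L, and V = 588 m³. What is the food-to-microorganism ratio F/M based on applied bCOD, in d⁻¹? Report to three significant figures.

F/M ≈ 2.76 d⁻¹

F/M = Q·S₀ / (V·X) = 1620 × 1950 / (588.0 × 1950) = 2.755 g bCOD·(g VSS·d)⁻¹.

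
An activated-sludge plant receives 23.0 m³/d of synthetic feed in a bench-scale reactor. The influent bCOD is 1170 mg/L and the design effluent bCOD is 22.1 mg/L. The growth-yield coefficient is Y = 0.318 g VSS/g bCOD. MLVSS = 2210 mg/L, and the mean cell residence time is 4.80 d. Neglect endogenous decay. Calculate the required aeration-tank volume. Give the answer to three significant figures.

V ≈ 18.2 m³

Biomass mass balance (decay neglected): V·X = Y·Q·(S₀ − S)·θ_c, so V = 0.318 × 23.0 × (1170 − 22.1) × 4.80 / 2210 = 18.24 m³.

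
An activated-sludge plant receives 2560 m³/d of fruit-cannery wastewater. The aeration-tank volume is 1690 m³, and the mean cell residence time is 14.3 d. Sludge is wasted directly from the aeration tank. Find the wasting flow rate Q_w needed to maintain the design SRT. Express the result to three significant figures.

With mixed-liquor wasting, θ_c = V/Q_w, so Q_w = V/θ_c = 1690/14.3 = 118.2 m³/d.

Q_w ≈ 118 m³/d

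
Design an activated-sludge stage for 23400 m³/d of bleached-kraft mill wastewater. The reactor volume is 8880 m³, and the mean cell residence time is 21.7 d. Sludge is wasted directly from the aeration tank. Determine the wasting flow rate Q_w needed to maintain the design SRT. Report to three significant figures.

Q_w ≈ 409 m³/d

With mixed-liquor wasting, θ_c = V/Q_w, so Q_w = V/θ_c = 8880/21.7 = 409.2 m³/d.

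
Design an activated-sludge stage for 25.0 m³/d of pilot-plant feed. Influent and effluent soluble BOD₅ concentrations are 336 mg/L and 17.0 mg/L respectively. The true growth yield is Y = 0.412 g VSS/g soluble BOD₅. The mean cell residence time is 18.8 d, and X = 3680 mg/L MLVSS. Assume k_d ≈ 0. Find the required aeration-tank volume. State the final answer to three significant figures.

V ≈ 16.8 m³

With k_d = 0 the design equation reduces to V = Y Q (S₀−S) θ_c / X = 0.412 × 25.0 × (336 − 17.0) × 18.8 / 3680 = 16.79 m³.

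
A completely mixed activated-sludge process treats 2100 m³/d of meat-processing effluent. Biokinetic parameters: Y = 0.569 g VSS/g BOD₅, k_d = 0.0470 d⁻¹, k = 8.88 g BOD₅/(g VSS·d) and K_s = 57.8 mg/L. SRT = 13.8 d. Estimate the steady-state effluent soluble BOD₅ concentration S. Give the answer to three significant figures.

S ≈ 1.40 mg/L

From the Monod/SRT balance for a CMAS, S = K_s·(1+k_d θ_c)/[θ_c·(Y k − k_d) − 1] = 57.8 × (1 + 0.0470 × 13.8) / [13.8 × (0.569 × 8.88 − 0.0470) − 1] = 95.29 / 68.08 = 1.400 mg/L.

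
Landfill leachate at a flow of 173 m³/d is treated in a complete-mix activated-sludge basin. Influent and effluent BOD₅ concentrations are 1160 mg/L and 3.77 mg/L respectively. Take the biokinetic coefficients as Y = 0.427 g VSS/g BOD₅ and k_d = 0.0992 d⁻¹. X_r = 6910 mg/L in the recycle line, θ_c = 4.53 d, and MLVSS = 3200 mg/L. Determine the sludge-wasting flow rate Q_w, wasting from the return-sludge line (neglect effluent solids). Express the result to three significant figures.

From the SRT design equation V = Y Q (S₀−S) θ_c / [X (1 + k_d θ_c)] = 0.427 × 173 × (1160 − 3.77) × 4.53 / [3200 × (1 + 0.0992 × 4.53)] = 3.87×10^5 / 4638 = 83.42 m³.
θ_c = V·X/(Q_w·X_r) when wasting from the recycle, so Q_w = V·X/(θ_c·X_r) = 83.42 × 3200 / (4.53 × 6910) = 8.528 m³/d.

Q_w ≈ 8.53 m³/d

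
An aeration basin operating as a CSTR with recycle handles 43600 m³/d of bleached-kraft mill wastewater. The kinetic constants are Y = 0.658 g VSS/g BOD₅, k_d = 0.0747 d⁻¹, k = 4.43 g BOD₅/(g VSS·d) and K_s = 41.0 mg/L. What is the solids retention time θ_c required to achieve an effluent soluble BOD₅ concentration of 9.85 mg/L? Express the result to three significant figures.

θ_c ≈ 2.04 d

Specific growth rate at S = 9.85 mg/L: μ = YkS/(K_s+S) = 0.658·4.43·9.85/(41.0+9.85) = 0.5646 d⁻¹.
1/θ_c = 0.5646 − 0.0747 = 0.4899 d⁻¹, so θ_c = 2.041 d.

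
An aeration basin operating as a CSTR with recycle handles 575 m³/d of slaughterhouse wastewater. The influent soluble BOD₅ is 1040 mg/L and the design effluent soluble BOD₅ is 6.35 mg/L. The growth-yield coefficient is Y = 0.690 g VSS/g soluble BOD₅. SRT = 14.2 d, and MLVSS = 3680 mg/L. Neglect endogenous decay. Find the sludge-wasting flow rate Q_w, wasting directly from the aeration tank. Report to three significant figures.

With k_d = 0 the design equation reduces to V = Y Q (S₀−S) θ_c / X = 0.690 × 575 × (1040 − 6.35) × 14.2 / 3680 = 1582 m³.
For wasting at MLVSS concentration, Q_w = V/θ_c = 1582/14.2 = 111.4 m³/d.

Q_w ≈ 111 m³/d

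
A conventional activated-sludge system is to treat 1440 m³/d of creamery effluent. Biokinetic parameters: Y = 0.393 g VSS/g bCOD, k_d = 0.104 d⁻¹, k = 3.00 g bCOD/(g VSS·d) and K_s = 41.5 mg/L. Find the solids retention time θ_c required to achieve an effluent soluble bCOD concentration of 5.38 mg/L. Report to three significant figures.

θ_c ≈ 31.9 d

Specific growth rate at S = 5.38 mg/L: μ = YkS/(K_s+S) = 0.393·3.00·5.38/(41.5+5.38) = 0.1353 d⁻¹.
1/θ_c = 0.1353 − 0.104 = 0.03130 d⁻¹, so θ_c = 31.95 d.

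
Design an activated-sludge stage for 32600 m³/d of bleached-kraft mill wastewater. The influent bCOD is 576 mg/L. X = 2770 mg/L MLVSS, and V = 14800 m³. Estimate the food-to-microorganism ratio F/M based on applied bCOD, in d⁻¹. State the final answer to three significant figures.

F/M ≈ 0.458 d⁻¹

F/M = Q·S₀ / (V·X) = 32600 × 576 / (14800 × 2770) = 0.4580 g bCOD·(g VSS·d)⁻¹.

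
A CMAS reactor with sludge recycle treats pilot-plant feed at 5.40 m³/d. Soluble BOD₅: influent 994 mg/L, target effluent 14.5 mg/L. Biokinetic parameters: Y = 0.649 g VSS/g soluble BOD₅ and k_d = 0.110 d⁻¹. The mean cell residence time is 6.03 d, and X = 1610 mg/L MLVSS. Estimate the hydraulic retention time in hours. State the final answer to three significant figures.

Rearranging the biomass balance for a CMAS with decay, V = Y·Q·ΔS·θ_c / [X·(1+k_d θ_c)] = 0.649 × 5.40 × (994 − 14.5) × 6.03 / [1610 × (1 + 0.110 × 6.03)] = 2.07×10^4 / 2678 = 7.730 m³.
HRT = V/Q = 7.730 m³ / 5.40 m³·d⁻¹ = 1.431 d × 24 = 34.35 h.

τ ≈ 34.4 h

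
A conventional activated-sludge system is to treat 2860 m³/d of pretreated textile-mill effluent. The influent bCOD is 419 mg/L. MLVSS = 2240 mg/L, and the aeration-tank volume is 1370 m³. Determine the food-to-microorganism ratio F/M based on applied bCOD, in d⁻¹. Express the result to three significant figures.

F/M ≈ 0.390 d⁻¹

F/M = applied load / biomass = Q·S₀/(V·X) = 2860 × 419 / (1370 × 2240) = 0.3905 d⁻¹.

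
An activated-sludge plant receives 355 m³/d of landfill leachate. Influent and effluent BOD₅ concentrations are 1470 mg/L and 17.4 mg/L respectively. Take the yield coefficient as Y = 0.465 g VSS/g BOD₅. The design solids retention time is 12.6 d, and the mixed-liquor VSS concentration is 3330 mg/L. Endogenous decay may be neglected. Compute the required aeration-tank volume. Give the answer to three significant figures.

V ≈ 907 m³

V·X = Y·Q·ΔS·θ_c gives V = 0.465 × 355 × (1470 − 17.4) × 12.6 / 3330 = 907.3 m³.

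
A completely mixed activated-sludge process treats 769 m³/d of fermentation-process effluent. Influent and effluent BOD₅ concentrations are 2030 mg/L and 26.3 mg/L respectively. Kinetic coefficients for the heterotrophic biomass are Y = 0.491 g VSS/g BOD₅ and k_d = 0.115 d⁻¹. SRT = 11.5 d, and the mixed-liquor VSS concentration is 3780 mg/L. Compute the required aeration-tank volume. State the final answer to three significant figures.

V ≈ 991 m³

From the SRT design equation V = Y Q (S₀−S) θ_c / [X (1 + k_d θ_c)] = 0.491 × 769 × (2030 − 26.3) × 11.5 / [3780 × (1 + 0.115 × 11.5)] = 8.7×10^6 / 8779 = 991.0 m³.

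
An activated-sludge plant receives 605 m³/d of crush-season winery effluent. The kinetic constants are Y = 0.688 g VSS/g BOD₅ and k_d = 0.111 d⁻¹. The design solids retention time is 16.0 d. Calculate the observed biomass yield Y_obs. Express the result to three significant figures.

Y_obs = Y / (1 + k_d θ_c) = 0.688 / (1 + 0.111 × 16.0) = 0.688 / 2.776 = 0.2478.

Y_obs ≈ 0.248 g VSS/g BOD₅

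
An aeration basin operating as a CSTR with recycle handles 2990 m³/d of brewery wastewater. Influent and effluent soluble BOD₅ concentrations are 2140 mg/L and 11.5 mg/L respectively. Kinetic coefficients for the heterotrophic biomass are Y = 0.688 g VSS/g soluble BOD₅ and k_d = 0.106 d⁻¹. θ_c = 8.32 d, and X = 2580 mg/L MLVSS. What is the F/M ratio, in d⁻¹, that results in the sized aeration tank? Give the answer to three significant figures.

Steady-state biomass mass balance: V·X·(1 + k_d·θ_c) = Y·Q·(S₀ − S)·θ_c, so V = 0.688 × 2990 × (2140 − 11.5) × 8.32 / [2580 × (1 + 0.106 × 8.32)] = 3.64×10^7 / 4855 = 7503 m³.
F/M = applied load / biomass = Q·S₀/(V·X) = 2990 × 2140 / (7503 × 2580) = 0.3305 d⁻¹.

F/M ≈ 0.331 d⁻¹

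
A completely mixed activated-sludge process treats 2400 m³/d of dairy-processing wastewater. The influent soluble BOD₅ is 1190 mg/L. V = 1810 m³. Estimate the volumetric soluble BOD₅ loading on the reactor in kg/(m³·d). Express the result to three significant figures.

L_v ≈ 1.58 kg soluble BOD₅/(m³·d)

Volumetric loading L_v = Q·S₀ / V = 2400 × 1190 g/m³ / 1810 m³ = 1578 g/(m³·d) = 1.578 kg soluble BOD₅/(m³·d).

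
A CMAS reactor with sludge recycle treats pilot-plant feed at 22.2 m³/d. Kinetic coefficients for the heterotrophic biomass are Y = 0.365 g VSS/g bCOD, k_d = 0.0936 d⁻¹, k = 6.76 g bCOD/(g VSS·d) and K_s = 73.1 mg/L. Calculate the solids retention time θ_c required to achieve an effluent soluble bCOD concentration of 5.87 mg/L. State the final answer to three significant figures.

θ_c ≈ 11.1 d

Specific growth rate at S = 5.87 mg/L: μ = YkS/(K_s+S) = 0.365·6.76·5.87/(73.1+5.87) = 0.1834 d⁻¹.
θ_c = 1/(μ − k_d) = 1/(0.1834 − 0.0936) = 1/0.08981 = 11.14 d.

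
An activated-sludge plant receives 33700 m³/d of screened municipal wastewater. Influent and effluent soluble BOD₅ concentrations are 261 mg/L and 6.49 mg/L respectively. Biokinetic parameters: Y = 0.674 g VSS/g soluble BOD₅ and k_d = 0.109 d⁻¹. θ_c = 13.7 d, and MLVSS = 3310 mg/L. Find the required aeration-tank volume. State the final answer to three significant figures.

From the SRT design equation V = Y Q (S₀−S) θ_c / [X (1 + k_d θ_c)] = 0.674 × 33700 × (261 − 6.49) × 13.7 / [3310 × (1 + 0.109 × 13.7)] = 7.92×10^7 / 8253 = 9596 m³.

V ≈ 9600 m³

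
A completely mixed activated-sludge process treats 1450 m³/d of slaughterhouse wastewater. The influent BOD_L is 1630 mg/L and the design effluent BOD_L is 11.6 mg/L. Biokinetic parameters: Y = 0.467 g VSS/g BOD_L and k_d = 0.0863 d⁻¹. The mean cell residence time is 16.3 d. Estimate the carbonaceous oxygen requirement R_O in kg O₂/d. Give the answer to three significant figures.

R_O ≈ 1700 kg O₂/d

Observed yield with endogenous decay: Y_obs = Y / (1 + k_d·θ_c) = 0.467 / (1 + 0.0863 × 16.3) = 0.467 / 2.407 = 0.1940 g VSS/g BOD_L.
Mass of BOD_L removed per day: Q(S₀ − S) = 1450 × 1618 g/m³ = 2347 kg/d.
Net sludge production P_X = 0.1940 × 2347 = 455.4 kg VSS/d.
R_O = Q·(S₀ − S) − 1.42·P_X = 2347 − 1.42 × 455.4 = 1700 kg O₂/d.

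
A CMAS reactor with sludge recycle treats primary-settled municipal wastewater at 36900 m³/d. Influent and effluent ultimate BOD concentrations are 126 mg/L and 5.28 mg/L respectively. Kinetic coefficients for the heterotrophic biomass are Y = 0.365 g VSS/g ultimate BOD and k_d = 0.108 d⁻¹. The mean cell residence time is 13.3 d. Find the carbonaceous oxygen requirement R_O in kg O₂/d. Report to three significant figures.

R_O ≈ 3510 kg O₂/d

Correct the yield for decay: Y_obs = Y/(1 + k_d θ_c) = 0.365 / (1 + 0.108 × 13.3) = 0.365 / 2.436 = 0.1498.
ΔS = 126 − 5.28 = 120.7 mg/L, so the substrate removal rate is 36900 × 120.7/1000 = 4455 kg ultimate BOD/d.
Biomass synthesised: P_X = Y_obs × 4455 = 667.3 kg VSS/d.
Carbonaceous O₂ demand = substrate oxidised − cell-mass equivalent = 4455 − 1.42 × 667.3 = 3507 kg O₂/d.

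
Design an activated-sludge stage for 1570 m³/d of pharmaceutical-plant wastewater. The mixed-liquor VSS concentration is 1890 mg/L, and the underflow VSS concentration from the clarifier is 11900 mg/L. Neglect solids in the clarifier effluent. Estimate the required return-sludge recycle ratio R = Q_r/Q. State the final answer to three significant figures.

Solids balance on the clarifier gives (1+R)X = R·X_r, so R = X/(X_r − X) = 1890 / (11900 − 1890) = 0.1888.

R ≈ 0.189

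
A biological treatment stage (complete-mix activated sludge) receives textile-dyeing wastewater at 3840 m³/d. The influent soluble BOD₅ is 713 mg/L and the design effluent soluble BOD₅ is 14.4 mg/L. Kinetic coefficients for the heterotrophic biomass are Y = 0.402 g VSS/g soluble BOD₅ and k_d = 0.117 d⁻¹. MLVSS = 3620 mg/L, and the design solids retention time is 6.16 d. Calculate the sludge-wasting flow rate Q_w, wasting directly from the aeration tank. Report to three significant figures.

Steady-state biomass mass balance: V·X·(1 + k_d·θ_c) = Y·Q·(S₀ − S)·θ_c, so V = 0.402 × 3840 × (713 − 14.4) × 6.16 / [3620 × (1 + 0.117 × 6.16)] = 6.64×10^6 / 6229 = 1066 m³.
With mixed-liquor wasting, θ_c = V/Q_w, so Q_w = V/θ_c = 1066/6.16 = 173.1 m³/d.

Q_w ≈ 173 m³/d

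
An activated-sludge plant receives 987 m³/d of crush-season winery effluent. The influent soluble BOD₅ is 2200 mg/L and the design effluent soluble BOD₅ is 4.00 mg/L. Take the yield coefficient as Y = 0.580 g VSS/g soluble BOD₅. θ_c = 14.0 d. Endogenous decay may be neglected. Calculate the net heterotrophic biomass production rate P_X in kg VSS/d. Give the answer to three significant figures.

Since k_d ≈ 0, Y_obs = Y = 0.580 g VSS/g soluble BOD₅.
Substrate removed = Q·(S₀ − S) = 987 m³/d × (2200 − 4.00) g/m³ = 2.17×10^6 g/d = 2167 kg/d.
Biomass produced: P_X = Y_obs·Q·ΔS = 0.5800 × 2167 ≈ 1257 kg VSS/d.

P_X ≈ 1260 kg VSS/d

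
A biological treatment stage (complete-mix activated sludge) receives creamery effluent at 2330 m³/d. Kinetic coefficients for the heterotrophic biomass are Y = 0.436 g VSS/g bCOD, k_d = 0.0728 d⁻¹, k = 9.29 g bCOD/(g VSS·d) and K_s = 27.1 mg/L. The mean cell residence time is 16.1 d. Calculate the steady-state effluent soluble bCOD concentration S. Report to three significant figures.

S ≈ 0.934 mg/L

Effluent substrate depends only on kinetics and SRT: S = K_s(1 + k_d θ_c) / [θ_c(Yk − k_d) − 1] = 27.1 × (1 + 0.0728 × 16.1) / [16.1 × (0.436 × 9.29 − 0.0728) − 1] = 58.86 / 63.04 = 0.9337 mg/L.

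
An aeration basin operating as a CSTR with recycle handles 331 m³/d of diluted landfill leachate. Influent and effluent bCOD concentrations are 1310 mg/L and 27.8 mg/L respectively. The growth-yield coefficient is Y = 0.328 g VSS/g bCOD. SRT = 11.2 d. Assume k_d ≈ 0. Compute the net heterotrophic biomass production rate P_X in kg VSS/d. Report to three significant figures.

P_X ≈ 139 kg VSS/d

Since k_d ≈ 0, Y_obs = Y = 0.328 g VSS/g bCOD.
Mass of bCOD removed per day: Q(S₀ − S) = 331 × 1282 g/m³ = 424.4 kg/d.
P_X = Y_obs · Q(S₀ − S) = 0.3280 × 424.4 = 139.2 kg VSS/d.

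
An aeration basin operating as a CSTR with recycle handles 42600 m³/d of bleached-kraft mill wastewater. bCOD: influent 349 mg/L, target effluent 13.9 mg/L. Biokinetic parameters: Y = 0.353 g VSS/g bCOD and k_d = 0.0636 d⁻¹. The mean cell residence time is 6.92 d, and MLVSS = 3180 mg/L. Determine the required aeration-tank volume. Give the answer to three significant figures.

V ≈ 7610 m³

From the SRT design equation V = Y Q (S₀−S) θ_c / [X (1 + k_d θ_c)] = 0.353 × 42600 × (349 − 13.9) × 6.92 / [3180 × (1 + 0.0636 × 6.92)] = 3.49×10^7 / 4580 = 7615 m³.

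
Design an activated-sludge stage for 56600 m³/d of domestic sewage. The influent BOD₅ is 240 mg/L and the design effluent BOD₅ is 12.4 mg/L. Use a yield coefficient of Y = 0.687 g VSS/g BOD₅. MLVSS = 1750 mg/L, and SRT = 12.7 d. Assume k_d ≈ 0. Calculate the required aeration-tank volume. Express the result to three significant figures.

V ≈ 64200 m³

V·X = Y·Q·ΔS·θ_c gives V = 0.687 × 56600 × (240 − 12.4) × 12.7 / 1750 = 64226 m³.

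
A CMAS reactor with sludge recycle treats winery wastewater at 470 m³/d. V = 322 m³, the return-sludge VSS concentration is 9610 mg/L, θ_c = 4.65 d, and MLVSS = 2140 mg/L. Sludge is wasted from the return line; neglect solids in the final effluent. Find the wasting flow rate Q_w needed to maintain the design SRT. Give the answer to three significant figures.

Q_w ≈ 15.4 m³/d

θ_c = V·X/(Q_w·X_r) when wasting from the recycle, so Q_w = V·X/(θ_c·X_r) = 322.0 × 2140 / (4.65 × 9610) = 15.42 m³/d.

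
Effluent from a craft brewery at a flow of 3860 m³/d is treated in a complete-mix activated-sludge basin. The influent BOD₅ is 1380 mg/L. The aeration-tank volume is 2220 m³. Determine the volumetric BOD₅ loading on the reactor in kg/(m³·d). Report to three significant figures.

L_v ≈ 2.40 kg BOD₅/(m³·d)

L_v = Q S₀ / V = 3860 × 1380 × 10⁻³ / 2220 = 2.399 kg/(m³·d).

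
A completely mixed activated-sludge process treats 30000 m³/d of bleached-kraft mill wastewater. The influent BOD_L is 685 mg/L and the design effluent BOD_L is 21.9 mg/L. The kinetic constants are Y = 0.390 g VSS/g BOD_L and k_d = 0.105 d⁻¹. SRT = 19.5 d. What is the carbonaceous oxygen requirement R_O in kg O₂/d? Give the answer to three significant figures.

R_O ≈ 16300 kg O₂/d

Observed yield with endogenous decay: Y_obs = Y / (1 + k_d·θ_c) = 0.390 / (1 + 0.105 × 19.5) = 0.390 / 3.047 = 0.1280 g VSS/g BOD_L.
Q·(S₀ − S) = 30000 × (685 − 21.9) × 10⁻³ = 19893 kg/d removed.
Net sludge production P_X = 0.1280 × 19893 = 2546 kg VSS/d.
Carbonaceous O₂ demand = substrate oxidised − cell-mass equivalent = 19893 − 1.42 × 2546 = 16278 kg O₂/d.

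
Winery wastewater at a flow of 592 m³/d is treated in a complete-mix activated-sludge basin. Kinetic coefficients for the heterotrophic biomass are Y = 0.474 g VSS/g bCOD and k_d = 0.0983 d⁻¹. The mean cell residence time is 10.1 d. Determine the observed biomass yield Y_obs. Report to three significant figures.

Y_obs = Y / (1 + k_d θ_c) = 0.474 / (1 + 0.0983 × 10.1) = 0.474 / 1.993 = 0.2379.

Y_obs ≈ 0.238 g VSS/g bCOD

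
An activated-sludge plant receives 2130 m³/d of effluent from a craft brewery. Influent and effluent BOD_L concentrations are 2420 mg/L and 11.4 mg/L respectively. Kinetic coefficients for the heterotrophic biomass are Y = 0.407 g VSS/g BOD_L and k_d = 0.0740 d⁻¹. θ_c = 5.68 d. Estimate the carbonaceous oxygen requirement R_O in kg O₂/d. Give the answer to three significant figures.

R_O ≈ 3040 kg O₂/d

Correct the yield for decay: Y_obs = Y/(1 + k_d θ_c) = 0.407 / (1 + 0.0740 × 5.68) = 0.407 / 1.420 = 0.2866.
ΔS = 2420 − 11.4 = 2409 mg/L, so the substrate removal rate is 2130 × 2409/1000 = 5130 kg BOD_L/d.
P_X = Y_obs·Q·(S₀ − S) = 0.2866 × 5130 = 1470 kg VSS/d.
R_O = Q·ΔS − 1.42 P_X = 5130 − 2088 = 3043 kg O₂/d.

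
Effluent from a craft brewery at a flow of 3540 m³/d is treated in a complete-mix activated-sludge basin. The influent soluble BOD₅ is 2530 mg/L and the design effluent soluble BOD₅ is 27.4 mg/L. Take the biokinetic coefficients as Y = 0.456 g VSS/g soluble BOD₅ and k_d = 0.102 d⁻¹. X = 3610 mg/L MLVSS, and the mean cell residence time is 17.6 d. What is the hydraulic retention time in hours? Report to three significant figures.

τ ≈ 47.8 h

Rearranging the biomass balance for a CMAS with decay, V = Y·Q·ΔS·θ_c / [X·(1+k_d θ_c)] = 0.456 × 3540 × (2530 − 27.4) × 17.6 / [3610 × (1 + 0.102 × 17.6)] = 7.11×10^7 / 10091 = 7046 m³.
Hydraulic retention time τ = V/Q = 7046 / 3540 = 1.990 d = 47.77 h.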